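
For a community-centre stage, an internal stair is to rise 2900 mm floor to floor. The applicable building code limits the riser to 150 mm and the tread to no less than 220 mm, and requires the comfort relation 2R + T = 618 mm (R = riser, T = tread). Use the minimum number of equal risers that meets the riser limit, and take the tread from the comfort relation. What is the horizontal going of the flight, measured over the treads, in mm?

6232 mm

2900 / 150 = 19.33, so 20 risers are needed.
R = 2900 ÷ 20 = 145 mm.
T = 618 − 2·145 = 328 mm, which satisfies the 220 mm minimum.
Going = (20 − 1) × 328 = 6232 mm.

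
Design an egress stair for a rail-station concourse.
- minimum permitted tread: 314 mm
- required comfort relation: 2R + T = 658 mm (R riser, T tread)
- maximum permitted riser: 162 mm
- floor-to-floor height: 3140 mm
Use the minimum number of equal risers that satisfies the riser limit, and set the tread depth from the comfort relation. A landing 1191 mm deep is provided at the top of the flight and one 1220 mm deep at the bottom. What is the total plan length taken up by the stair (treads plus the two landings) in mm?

8947 mm

3140 / 162 = 19.38, so 20 risers are needed.
Each riser is 3140/20 = 157 mm (≤ 162 mm).
Tread T = 658 − 2 × 157 = 344 mm (≥ 314 mm).
Treads = 20 − 1 = 19; going = 19 × 344 = 6536 mm.
Add landings: 6536 + 1191 + 1220 = 8947 mm.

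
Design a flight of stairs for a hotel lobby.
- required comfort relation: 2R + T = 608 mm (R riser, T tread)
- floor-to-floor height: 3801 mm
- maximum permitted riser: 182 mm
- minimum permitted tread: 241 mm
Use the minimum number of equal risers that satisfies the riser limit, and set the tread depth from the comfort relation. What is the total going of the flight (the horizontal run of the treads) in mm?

4920 mm

3801 / 182 = 20.88, so 21 risers are needed.
R = 3801 ÷ 21 = 181 mm.
T = 608 − 2·181 = 246 mm, which satisfies the 241 mm minimum.
Treads = 21 − 1 = 20; going = 20 × 246 = 4920 mm.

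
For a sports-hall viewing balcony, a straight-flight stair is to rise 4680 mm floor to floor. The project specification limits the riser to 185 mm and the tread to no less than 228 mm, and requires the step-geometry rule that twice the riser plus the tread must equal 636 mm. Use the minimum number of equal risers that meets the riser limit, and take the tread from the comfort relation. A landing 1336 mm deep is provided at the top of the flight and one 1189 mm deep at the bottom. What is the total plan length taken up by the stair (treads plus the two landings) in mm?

4680 / 185 = 25.30, so 26 risers are needed.
Each riser is 4680/26 = 180 mm (≤ 185 mm).
T = 636 − 2·180 = 276 mm, which satisfies the 228 mm minimum.
Going = (26 − 1) × 276 = 6900 mm.
Add landings: 6900 + 1336 + 1189 = 9425 mm.

9425 mm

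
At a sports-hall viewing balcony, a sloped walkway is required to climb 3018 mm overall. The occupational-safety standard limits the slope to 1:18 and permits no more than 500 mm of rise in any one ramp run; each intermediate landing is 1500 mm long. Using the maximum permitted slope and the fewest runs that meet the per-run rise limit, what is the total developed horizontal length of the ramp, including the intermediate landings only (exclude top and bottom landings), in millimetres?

63324 mm

3018 / 500 = 6.04, so 7 ramp runs are needed. That means 6 intermediate landings.
Ramp run (horizontal) at 1:18: 3018 × 18 = 54324 mm.
Intermediate landings: 6 × 1500 = 9000 mm.
Developed length = 54324 + 9000 = 63324 mm.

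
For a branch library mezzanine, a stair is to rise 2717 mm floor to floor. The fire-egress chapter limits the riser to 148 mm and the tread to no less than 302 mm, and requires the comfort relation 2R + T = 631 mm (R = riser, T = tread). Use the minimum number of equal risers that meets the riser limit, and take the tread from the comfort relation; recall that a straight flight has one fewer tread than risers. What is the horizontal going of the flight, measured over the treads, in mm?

6210 mm

⌈2717/148⌉ = 19 risers.
Riser R = 2717 / 19 = 143 mm, within the 148 mm limit.
Tread T = 631 − 2 × 143 = 345 mm (≥ 302 mm).
19 risers give 18 treads; going = 18 × 345 = 6210 mm.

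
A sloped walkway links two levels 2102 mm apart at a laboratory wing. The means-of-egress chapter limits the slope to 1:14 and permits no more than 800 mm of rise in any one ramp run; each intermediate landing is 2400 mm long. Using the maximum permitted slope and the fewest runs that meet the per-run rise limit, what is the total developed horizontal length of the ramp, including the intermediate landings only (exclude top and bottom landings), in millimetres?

34228 mm

⌈2102/800⌉ = 3 ramp runs. That means 2 intermediate landings.
Ramp run (horizontal) at 1:14: 2102 × 14 = 29428 mm.
2 intermediate landings contribute 2 × 2400 = 4800 mm.
Developed length = 29428 + 4800 = 34228 mm.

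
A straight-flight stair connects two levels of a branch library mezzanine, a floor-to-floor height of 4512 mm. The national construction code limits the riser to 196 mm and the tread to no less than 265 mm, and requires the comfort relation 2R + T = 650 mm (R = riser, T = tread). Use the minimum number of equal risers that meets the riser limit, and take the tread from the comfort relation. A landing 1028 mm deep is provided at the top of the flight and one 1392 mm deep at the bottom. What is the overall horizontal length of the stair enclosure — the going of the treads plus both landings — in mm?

4512 / 196 = 23.02, so 24 risers are needed.
Riser R = 4512 / 24 = 188 mm, within the 196 mm limit.
From 2R + T = 650: T = 650 − 376 = 274 mm.
Going = (24 − 1) × 274 = 6302 mm.
Add landings: 6302 + 1028 + 1392 = 8722 mm.

8722 mm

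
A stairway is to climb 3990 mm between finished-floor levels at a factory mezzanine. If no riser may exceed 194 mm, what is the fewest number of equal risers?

At most 194 each: 3990/194 = 20.57, giving 21 risers.

21 risers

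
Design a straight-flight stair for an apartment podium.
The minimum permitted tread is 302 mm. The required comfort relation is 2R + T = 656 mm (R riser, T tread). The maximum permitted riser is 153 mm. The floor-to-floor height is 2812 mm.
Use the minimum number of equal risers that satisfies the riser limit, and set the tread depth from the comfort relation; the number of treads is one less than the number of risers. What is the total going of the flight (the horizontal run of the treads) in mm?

At most 153 each: 2812/153 = 18.38, giving 19 risers.
Riser R = 2812 / 19 = 148 mm, within the 153 mm limit.
T = 656 − 2·148 = 360 mm, which satisfies the 302 mm minimum.
19 risers give 18 treads; going = 18 × 360 = 6480 mm.

6480 mm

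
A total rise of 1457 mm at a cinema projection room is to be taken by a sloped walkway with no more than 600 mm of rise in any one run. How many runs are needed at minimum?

3 runs

1457 / 600 = 2.43, so 3 ramp runs are needed.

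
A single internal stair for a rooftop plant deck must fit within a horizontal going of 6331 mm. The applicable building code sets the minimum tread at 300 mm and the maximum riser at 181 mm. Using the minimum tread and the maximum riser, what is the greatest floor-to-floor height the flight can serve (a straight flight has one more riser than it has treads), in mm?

3982 mm

Treads that fit: ⌊6331 / 300⌋ = 21.
Risers = treads + 1 = 22.
Maximum height = 22 × 181 = 3982 mm.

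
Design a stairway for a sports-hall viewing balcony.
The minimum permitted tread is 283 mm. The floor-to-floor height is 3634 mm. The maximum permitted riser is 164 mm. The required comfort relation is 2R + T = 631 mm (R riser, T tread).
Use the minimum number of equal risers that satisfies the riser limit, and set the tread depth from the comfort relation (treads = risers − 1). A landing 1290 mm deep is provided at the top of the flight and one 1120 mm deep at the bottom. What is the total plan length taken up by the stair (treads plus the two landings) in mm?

3634 / 164 = 22.16, so 23 risers are needed.
Each riser is 3634/23 = 158 mm (≤ 164 mm).
Tread T = 631 − 2 × 158 = 315 mm (≥ 283 mm).
23 risers give 22 treads; going = 22 × 315 = 6930 mm.
Add landings: 6930 + 1290 + 1120 = 9340 mm.

9340 mm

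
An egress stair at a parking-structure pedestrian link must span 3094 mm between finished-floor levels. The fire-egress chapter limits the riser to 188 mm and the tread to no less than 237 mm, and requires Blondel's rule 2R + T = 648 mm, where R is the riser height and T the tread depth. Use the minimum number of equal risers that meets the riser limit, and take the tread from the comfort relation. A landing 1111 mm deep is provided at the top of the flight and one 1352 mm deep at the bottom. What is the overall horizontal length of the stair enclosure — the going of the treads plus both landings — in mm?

7007 mm

3094 / 188 = 16.457 → round up to 17 risers.
Riser R = 3094 / 17 = 182 mm, within the 188 mm limit.
From 2R + T = 648: T = 648 − 364 = 284 mm.
17 risers give 16 treads; going = 16 × 284 = 4544 mm.
Add landings: 4544 + 1111 + 1352 = 7007 mm.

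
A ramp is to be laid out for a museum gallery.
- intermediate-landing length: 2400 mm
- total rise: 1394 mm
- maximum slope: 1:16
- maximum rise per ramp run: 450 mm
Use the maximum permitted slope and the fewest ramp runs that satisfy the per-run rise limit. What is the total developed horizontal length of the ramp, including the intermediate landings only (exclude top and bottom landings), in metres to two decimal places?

⌈1394/450⌉ = 4 ramp runs. That means 3 intermediate landings.
Horizontal run for 1394 mm of rise at 1:16 is 1394 × 16 = 22304 mm.
3 intermediate landings contribute 3 × 2400 = 7200 mm.
Developed length = 22304 + 7200 = 29504 mm.
= 29.50 m.

29.50 m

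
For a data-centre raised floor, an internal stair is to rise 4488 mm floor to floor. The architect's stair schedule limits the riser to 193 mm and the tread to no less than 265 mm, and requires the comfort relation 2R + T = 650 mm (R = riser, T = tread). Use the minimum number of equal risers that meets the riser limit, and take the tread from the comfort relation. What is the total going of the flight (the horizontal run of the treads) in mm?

6348 mm

4488 / 193 = 23.254 → round up to 24 risers.
R = 4488 ÷ 24 = 187 mm.
T = 650 − 2·187 = 276 mm, which satisfies the 265 mm minimum.
24 risers give 23 treads; going = 23 × 276 = 6348 mm.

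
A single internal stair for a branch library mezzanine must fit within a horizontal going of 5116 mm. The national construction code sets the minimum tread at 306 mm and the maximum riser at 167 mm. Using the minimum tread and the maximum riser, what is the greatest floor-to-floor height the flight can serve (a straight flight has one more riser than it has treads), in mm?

5116 / 306 = 16.72, so 16 treads fit.
Risers = treads + 1 = 17.
Maximum height = 17 × 167 = 2839 mm.

2839 mm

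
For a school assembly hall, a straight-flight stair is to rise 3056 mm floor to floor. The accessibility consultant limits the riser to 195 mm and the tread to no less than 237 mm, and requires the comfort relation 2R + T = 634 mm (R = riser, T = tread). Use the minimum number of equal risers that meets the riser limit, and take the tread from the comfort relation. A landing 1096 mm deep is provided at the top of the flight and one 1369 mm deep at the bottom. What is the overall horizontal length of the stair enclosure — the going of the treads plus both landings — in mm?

6245 mm

3056 / 195 = 15.672 → round up to 16 risers.
Each riser is 3056/16 = 191 mm (≤ 195 mm).
Tread T = 634 − 2 × 191 = 252 mm (≥ 237 mm).
Going = (16 − 1) × 252 = 3780 mm.
Enclosure = 3780 + 1096 + 1369 = 6245 mm.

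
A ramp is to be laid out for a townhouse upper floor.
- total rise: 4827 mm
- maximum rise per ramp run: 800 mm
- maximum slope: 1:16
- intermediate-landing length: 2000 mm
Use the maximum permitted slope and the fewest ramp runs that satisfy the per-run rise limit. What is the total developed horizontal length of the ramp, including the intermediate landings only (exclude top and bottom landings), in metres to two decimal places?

At most 800 each: 4827/800 = 6.03, giving 7 ramp runs. That means 6 intermediate landings.
Ramp run (horizontal) at 1:16: 4827 × 16 = 77232 mm.
6 intermediate landings contribute 6 × 2000 = 12000 mm.
Total developed length = 77232 + 12000 = 89232 mm.
= 89.23 m.

89.23 m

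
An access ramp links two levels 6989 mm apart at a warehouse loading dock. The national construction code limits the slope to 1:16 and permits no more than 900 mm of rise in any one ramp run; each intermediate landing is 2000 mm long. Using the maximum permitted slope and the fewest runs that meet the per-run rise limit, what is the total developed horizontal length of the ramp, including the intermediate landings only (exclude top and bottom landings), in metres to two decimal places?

⌈6989/900⌉ = 8 ramp runs. That means 7 intermediate landings.
Ramp run (horizontal) at 1:16: 6989 × 16 = 111824 mm.
Intermediate landings: 7 × 2000 = 14000 mm.
Total developed length = 111824 + 14000 = 125824 mm.
= 125.82 m.

125.82 m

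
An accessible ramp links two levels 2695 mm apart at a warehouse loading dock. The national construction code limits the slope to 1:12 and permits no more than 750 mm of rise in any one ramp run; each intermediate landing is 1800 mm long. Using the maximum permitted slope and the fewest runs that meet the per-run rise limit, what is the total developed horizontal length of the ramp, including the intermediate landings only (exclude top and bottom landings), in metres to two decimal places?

37.74 m

2695 / 750 = 3.593 → round up to 4 ramp runs. That means 3 intermediate landings.
Horizontal run for 2695 mm of rise at 1:12 is 2695 × 12 = 32340 mm.
3 intermediate landings contribute 3 × 1800 = 5400 mm.
Total developed length = 32340 + 5400 = 37740 mm.
= 37.74 m.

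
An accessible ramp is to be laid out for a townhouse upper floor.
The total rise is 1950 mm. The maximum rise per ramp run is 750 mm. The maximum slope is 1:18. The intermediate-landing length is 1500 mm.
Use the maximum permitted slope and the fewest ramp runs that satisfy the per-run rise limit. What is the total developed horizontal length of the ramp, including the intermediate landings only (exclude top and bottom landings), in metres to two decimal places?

⌈1950/750⌉ = 3 ramp runs. That means 2 intermediate landings.
Horizontal run for 1950 mm of rise at 1:18 is 1950 × 18 = 35100 mm.
Intermediate landings: 2 × 1500 = 3000 mm.
Total developed length = 35100 + 3000 = 38100 mm.
= 38.10 m.

38.10 m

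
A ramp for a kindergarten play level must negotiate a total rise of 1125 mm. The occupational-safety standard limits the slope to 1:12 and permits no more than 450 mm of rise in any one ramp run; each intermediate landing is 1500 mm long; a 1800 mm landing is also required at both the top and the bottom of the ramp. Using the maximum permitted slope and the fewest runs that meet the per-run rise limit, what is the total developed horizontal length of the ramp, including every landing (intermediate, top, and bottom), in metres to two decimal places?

At most 450 each: 1125/450 = 2.50, giving 3 ramp runs. That means 2 intermediate landings.
Ramp run (horizontal) at 1:12: 1125 × 12 = 13500 mm.
2 intermediate landings contribute 2 × 1500 = 3000 mm.
Top and bottom landings: 2 × 1800 = 3600 mm.
Total = 13500 + 3000 + 3600 = 20100 mm.
= 20.10 m.

20.10 m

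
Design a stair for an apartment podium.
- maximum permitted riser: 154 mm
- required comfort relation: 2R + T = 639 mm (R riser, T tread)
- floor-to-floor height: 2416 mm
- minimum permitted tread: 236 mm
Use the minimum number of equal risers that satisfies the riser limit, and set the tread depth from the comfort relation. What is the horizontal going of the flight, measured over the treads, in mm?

2416 / 154 = 15.688 → round up to 16 risers.
R = 2416 ÷ 16 = 151 mm.
Tread T = 639 − 2 × 151 = 337 mm (≥ 236 mm).
Going = (16 − 1) × 337 = 5055 mm.

5055 mm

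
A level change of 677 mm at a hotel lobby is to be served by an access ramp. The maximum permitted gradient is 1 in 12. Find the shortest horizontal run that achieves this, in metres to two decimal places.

8.12 m

At 1:12 the run is 12 × 677 = 8124 mm.
8124 mm = 8.12 m.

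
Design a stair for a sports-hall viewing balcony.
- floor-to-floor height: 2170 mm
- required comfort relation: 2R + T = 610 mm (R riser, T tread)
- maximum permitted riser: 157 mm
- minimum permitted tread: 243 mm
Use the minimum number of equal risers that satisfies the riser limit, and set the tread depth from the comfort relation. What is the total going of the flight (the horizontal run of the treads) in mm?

At most 157 each: 2170/157 = 13.82, giving 14 risers.
Riser R = 2170 / 14 = 155 mm, within the 157 mm limit.
T = 610 − 2·155 = 300 mm, which satisfies the 243 mm minimum.
14 risers give 13 treads; going = 13 × 300 = 3900 mm.

3900 mm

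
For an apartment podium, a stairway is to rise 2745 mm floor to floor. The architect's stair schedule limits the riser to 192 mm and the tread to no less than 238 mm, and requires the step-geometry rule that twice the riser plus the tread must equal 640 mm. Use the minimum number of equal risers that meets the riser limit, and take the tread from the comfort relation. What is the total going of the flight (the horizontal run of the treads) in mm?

3836 mm

⌈2745/192⌉ = 15 risers.
R = 2745 ÷ 15 = 183 mm.
Tread T = 640 − 2 × 183 = 274 mm (≥ 238 mm).
15 risers give 14 treads; going = 14 × 274 = 3836 mm.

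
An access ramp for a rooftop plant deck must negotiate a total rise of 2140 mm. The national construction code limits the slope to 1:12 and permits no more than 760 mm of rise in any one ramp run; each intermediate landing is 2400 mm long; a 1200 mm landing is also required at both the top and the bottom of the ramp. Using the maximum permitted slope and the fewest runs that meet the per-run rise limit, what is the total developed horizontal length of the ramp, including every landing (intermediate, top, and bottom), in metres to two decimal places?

32.88 m

2140 / 760 = 2.82, so 3 ramp runs are needed. That means 2 intermediate landings.
Ramp run (horizontal) at 1:12: 2140 × 12 = 25680 mm.
2 intermediate landings contribute 2 × 2400 = 4800 mm.
Top and bottom landings: 2 × 1200 = 2400 mm.
Total = 25680 + 4800 + 2400 = 32880 mm.
= 32.88 m.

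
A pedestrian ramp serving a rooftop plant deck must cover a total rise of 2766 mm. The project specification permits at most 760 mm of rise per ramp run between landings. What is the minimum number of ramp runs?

At most 760 each: 2766/760 = 3.64, giving 4 ramp runs.

4 runs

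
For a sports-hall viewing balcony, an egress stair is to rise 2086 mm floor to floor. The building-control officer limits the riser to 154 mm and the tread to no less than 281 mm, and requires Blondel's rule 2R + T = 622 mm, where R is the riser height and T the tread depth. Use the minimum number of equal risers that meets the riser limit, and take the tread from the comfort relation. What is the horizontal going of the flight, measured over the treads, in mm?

4212 mm

At most 154 each: 2086/154 = 13.55, giving 14 risers.
Riser R = 2086 / 14 = 149 mm, within the 154 mm limit.
From 2R + T = 622: T = 622 − 298 = 324 mm.
14 risers give 13 treads; going = 13 × 324 = 4212 mm.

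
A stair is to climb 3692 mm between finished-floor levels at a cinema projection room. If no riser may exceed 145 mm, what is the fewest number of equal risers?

3692 / 145 = 25.46, so 26 risers are needed.

26 risers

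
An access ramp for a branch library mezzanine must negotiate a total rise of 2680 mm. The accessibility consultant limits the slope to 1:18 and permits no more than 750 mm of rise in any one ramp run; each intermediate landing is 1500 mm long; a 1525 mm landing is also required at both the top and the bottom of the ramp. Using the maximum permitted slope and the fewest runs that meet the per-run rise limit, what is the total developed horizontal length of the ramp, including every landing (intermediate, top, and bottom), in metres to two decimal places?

55.79 m

2680 / 750 = 3.57, so 4 ramp runs are needed. That means 3 intermediate landings.
Horizontal run for 2680 mm of rise at 1:18 is 2680 × 18 = 48240 mm.
Intermediate landings: 3 × 1500 = 4500 mm.
Top and bottom landings: 2 × 1525 = 3050 mm.
Total = 48240 + 4500 + 3050 = 55790 mm.
= 55.79 m.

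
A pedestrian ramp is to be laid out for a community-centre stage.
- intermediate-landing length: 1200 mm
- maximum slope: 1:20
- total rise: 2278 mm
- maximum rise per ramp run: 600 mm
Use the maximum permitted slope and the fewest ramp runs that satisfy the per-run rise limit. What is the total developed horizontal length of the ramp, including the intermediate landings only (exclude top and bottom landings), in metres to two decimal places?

⌈2278/600⌉ = 4 ramp runs. That means 3 intermediate landings.
Horizontal run for 2278 mm of rise at 1:20 is 2278 × 20 = 45560 mm.
3 intermediate landings contribute 3 × 1200 = 3600 mm.
Developed length = 45560 + 3600 = 49160 mm.
= 49.16 m.

49.16 m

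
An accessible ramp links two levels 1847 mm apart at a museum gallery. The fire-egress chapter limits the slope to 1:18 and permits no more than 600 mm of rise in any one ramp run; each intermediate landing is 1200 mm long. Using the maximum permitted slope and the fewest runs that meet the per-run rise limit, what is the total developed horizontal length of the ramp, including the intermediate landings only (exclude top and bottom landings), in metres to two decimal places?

36.85 m

⌈1847/600⌉ = 4 ramp runs. That means 3 intermediate landings.
Ramp run (horizontal) at 1:18: 1847 × 18 = 33246 mm.
3 intermediate landings contribute 3 × 1200 = 3600 mm.
Total developed length = 33246 + 3600 = 36846 mm.
= 36.85 m.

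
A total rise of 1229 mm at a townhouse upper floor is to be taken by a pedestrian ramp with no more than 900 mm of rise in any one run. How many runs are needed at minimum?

At most 900 each: 1229/900 = 1.37, giving 2 ramp runs.

2 runs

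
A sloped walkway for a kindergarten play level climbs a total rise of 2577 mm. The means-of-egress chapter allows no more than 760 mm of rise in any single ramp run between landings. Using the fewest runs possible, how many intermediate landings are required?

2577 / 760 = 3.391 → round up to 4 ramp runs.
4 runs are separated by 3 intermediate landings.

3 intermediate landings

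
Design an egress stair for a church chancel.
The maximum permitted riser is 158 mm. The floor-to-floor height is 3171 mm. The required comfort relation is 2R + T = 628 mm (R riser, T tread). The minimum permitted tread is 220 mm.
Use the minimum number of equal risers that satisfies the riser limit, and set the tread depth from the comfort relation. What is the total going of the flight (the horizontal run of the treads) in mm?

6520 mm

At most 158 each: 3171/158 = 20.07, giving 21 risers.
R = 3171 ÷ 21 = 151 mm.
T = 628 − 2·151 = 326 mm, which satisfies the 220 mm minimum.
Going = (21 − 1) × 326 = 6520 mm.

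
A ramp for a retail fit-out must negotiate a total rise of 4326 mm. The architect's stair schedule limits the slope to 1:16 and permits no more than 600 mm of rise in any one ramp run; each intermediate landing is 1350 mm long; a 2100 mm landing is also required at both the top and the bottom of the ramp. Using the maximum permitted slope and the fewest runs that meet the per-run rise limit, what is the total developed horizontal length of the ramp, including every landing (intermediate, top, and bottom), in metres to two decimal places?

At most 600 each: 4326/600 = 7.21, giving 8 ramp runs. That means 7 intermediate landings.
Horizontal run for 4326 mm of rise at 1:16 is 4326 × 16 = 69216 mm.
Intermediate landings: 7 × 1350 = 9450 mm.
Top and bottom landings: 2 × 2100 = 4200 mm.
Total = 69216 + 9450 + 4200 = 82866 mm.
= 82.87 m.

82.87 m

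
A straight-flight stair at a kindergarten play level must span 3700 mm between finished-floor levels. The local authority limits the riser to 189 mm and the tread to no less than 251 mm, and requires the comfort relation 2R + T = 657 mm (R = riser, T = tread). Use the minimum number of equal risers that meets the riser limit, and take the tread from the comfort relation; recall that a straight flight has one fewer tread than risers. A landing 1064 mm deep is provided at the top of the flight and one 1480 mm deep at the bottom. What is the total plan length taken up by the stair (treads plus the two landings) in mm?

3700 / 189 = 19.58, so 20 risers are needed.
Each riser is 3700/20 = 185 mm (≤ 189 mm).
Tread T = 657 − 2 × 185 = 287 mm (≥ 251 mm).
Treads = 20 − 1 = 19; going = 19 × 287 = 5453 mm.
Add landings: 5453 + 1064 + 1480 = 7997 mm.

7997 mm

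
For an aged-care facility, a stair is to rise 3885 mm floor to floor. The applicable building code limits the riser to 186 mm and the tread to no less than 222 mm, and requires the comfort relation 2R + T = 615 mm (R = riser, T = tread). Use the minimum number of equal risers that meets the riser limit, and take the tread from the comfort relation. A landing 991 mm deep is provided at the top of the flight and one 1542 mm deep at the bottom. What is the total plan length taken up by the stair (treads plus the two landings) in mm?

7433 mm

3885 / 186 = 20.887 → round up to 21 risers.
Each riser is 3885/21 = 185 mm (≤ 186 mm).
Tread T = 615 − 2 × 185 = 245 mm (≥ 222 mm).
Going = (21 − 1) × 245 = 4900 mm.
Enclosure = 4900 + 991 + 1542 = 7433 mm.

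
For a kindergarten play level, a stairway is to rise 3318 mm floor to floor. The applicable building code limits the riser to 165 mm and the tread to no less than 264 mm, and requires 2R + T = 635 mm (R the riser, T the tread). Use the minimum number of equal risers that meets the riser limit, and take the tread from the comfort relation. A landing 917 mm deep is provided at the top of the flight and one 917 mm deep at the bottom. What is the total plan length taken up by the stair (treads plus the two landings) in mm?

⌈3318/165⌉ = 21 risers.
R = 3318 ÷ 21 = 158 mm.
Tread T = 635 − 2 × 158 = 319 mm (≥ 264 mm).
21 risers give 20 treads; going = 20 × 319 = 6380 mm.
Add landings: 6380 + 917 + 917 = 8214 mm.

8214 mm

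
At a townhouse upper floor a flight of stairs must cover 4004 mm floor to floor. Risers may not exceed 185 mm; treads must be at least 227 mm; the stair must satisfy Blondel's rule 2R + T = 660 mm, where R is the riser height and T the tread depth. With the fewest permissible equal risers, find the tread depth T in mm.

⌈4004/185⌉ = 22 risers.
Riser R = 4004 / 22 = 182 mm, within the 185 mm limit.
T = 660 − 2·182 = 296 mm, which satisfies the 227 mm minimum.

296 mm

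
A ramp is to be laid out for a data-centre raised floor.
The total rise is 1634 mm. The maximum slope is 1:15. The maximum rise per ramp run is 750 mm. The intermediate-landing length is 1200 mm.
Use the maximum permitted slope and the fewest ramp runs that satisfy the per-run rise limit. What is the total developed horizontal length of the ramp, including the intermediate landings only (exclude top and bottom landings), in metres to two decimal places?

26.91 m

1634 / 750 = 2.179 → round up to 3 ramp runs. That means 2 intermediate landings.
Horizontal run for 1634 mm of rise at 1:15 is 1634 × 15 = 24510 mm.
Intermediate landings: 2 × 1200 = 2400 mm.
Total developed length = 24510 + 2400 = 26910 mm.
= 26.91 m.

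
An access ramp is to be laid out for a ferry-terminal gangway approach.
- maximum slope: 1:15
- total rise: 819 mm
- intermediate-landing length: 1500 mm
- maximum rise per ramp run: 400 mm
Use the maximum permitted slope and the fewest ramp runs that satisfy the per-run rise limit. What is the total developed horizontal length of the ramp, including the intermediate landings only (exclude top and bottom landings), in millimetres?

819 / 400 = 2.047 → round up to 3 ramp runs. That means 2 intermediate landings.
Ramp run (horizontal) at 1:15: 819 × 15 = 12285 mm.
2 intermediate landings contribute 2 × 1500 = 3000 mm.
Developed length = 12285 + 3000 = 15285 mm.

15285 mm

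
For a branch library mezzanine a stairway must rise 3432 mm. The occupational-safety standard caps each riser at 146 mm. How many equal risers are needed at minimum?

⌈3432/146⌉ = 24 risers.

24 risers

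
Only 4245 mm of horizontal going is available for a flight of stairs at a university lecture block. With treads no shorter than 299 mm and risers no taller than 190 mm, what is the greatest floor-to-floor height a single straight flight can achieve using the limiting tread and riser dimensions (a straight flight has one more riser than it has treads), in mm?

Treads that fit: ⌊4245 / 299⌋ = 14.
Risers = treads + 1 = 15.
Maximum height = 15 × 190 = 2850 mm.

2850 mm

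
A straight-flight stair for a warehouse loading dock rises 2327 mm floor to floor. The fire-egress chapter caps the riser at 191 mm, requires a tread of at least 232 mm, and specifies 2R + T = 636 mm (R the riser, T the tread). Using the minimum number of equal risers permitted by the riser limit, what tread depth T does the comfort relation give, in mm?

At most 191 each: 2327/191 = 12.18, giving 13 risers.
Riser R = 2327 / 13 = 179 mm, within the 191 mm limit.
T = 636 − 2·179 = 278 mm, which satisfies the 232 mm minimum.

278 mm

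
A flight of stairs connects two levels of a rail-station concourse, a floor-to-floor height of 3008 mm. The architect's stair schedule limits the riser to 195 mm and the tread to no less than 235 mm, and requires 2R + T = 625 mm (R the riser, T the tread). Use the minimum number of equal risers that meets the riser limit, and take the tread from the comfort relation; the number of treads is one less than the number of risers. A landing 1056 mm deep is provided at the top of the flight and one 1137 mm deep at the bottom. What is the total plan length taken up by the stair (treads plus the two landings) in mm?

5928 mm

3008 / 195 = 15.43, so 16 risers are needed.
Each riser is 3008/16 = 188 mm (≤ 195 mm).
Tread T = 625 − 2 × 188 = 249 mm (≥ 235 mm).
16 risers give 15 treads; going = 15 × 249 = 3735 mm.
Add landings: 3735 + 1056 + 1137 = 5928 mm.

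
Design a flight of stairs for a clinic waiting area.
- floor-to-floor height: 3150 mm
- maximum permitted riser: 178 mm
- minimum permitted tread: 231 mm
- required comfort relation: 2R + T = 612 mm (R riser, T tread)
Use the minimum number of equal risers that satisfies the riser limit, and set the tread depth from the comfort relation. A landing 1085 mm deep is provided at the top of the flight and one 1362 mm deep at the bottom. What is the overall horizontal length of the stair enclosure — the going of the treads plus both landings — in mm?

6901 mm

3150 / 178 = 17.697 → round up to 18 risers.
R = 3150 ÷ 18 = 175 mm.
Tread T = 612 − 2 × 175 = 262 mm (≥ 231 mm).
Going = (18 − 1) × 262 = 4454 mm.
Add landings: 4454 + 1085 + 1362 = 6901 mm.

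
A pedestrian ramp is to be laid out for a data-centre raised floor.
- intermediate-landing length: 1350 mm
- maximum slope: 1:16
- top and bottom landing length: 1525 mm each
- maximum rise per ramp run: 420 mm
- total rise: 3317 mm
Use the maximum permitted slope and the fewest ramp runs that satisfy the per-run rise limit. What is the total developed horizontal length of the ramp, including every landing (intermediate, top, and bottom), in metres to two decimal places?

At most 420 each: 3317/420 = 7.90, giving 8 ramp runs. That means 7 intermediate landings.
Horizontal run for 3317 mm of rise at 1:16 is 3317 × 16 = 53072 mm.
7 intermediate landings contribute 7 × 1350 = 9450 mm.
Top and bottom landings: 2 × 1525 = 3050 mm.
Total = 53072 + 9450 + 3050 = 65572 mm.
= 65.57 m.

65.57 m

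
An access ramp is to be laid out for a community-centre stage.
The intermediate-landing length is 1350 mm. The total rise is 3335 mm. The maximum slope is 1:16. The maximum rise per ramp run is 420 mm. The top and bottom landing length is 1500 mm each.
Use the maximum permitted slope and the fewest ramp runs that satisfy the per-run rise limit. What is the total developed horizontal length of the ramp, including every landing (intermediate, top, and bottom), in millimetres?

⌈3335/420⌉ = 8 ramp runs. That means 7 intermediate landings.
Ramp run (horizontal) at 1:16: 3335 × 16 = 53360 mm.
Intermediate landings: 7 × 1350 = 9450 mm.
Top and bottom landings: 2 × 1500 = 3000 mm.
Total = 53360 + 9450 + 3000 = 65810 mm.

65810 mm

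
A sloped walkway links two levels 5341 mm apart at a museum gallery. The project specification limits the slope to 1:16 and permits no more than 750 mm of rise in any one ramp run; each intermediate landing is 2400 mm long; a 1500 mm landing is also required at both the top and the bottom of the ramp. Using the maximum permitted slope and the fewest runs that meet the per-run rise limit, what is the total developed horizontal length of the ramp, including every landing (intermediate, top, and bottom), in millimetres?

105256 mm

At most 750 each: 5341/750 = 7.12, giving 8 ramp runs. That means 7 intermediate landings.
Ramp run (horizontal) at 1:16: 5341 × 16 = 85456 mm.
7 intermediate landings contribute 7 × 2400 = 16800 mm.
Top and bottom landings: 2 × 1500 = 3000 mm.
Total = 85456 + 16800 + 3000 = 105256 mm.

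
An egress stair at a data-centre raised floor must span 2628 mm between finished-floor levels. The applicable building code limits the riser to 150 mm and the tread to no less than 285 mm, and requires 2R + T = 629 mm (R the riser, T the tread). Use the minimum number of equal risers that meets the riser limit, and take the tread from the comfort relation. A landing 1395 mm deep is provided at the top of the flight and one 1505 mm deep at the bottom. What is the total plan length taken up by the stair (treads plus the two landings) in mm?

⌈2628/150⌉ = 18 risers.
Riser R = 2628 / 18 = 146 mm, within the 150 mm limit.
From 2R + T = 629: T = 629 − 292 = 337 mm.
18 risers give 17 treads; going = 17 × 337 = 5729 mm.
Enclosure = 5729 + 1395 + 1505 = 8629 mm.

8629 mm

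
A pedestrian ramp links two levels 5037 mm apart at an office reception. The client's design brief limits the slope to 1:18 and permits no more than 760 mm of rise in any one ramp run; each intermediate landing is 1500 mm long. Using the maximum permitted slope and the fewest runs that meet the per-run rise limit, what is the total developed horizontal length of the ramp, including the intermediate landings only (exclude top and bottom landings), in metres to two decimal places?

99.67 m

⌈5037/760⌉ = 7 ramp runs. That means 6 intermediate landings.
Ramp run (horizontal) at 1:18: 5037 × 18 = 90666 mm.
6 intermediate landings contribute 6 × 1500 = 9000 mm.
Total developed length = 90666 + 9000 = 99666 mm.
= 99.67 m.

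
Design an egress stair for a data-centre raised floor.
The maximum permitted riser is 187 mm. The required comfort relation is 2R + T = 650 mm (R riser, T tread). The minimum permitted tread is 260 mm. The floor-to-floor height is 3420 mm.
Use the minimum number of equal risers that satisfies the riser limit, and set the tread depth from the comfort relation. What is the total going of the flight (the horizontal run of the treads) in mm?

At most 187 each: 3420/187 = 18.29, giving 19 risers.
R = 3420 ÷ 19 = 180 mm.
Tread T = 650 − 2 × 180 = 290 mm (≥ 260 mm).
Going = (19 − 1) × 290 = 5220 mm.

5220 mm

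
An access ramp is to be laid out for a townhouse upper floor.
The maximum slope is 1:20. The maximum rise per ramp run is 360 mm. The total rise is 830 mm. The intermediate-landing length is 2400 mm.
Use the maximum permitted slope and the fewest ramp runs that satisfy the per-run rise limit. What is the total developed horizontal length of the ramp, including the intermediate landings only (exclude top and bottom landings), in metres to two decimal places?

830 / 360 = 2.31, so 3 ramp runs are needed. That means 2 intermediate landings.
Horizontal run for 830 mm of rise at 1:20 is 830 × 20 = 16600 mm.
2 intermediate landings contribute 2 × 2400 = 4800 mm.
Developed length = 16600 + 4800 = 21400 mm.
= 21.40 m.

21.40 m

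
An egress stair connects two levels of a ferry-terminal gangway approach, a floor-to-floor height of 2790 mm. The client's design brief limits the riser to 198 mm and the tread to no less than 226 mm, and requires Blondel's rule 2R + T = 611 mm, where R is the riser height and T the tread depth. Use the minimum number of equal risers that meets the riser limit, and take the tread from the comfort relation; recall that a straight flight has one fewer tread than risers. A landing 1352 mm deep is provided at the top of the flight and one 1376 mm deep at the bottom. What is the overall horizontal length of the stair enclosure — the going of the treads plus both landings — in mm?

6074 mm

2790 / 198 = 14.091 → round up to 15 risers.
Each riser is 2790/15 = 186 mm (≤ 198 mm).
From 2R + T = 611: T = 611 − 372 = 239 mm.
Treads = 15 − 1 = 14; going = 14 × 239 = 3346 mm.
Enclosure = 3346 + 1352 + 1376 = 6074 mm.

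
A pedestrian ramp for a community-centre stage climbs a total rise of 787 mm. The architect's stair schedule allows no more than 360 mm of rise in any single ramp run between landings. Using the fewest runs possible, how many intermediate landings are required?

2 intermediate landings

At most 360 each: 787/360 = 2.19, giving 3 ramp runs.
3 runs are separated by 2 intermediate landings.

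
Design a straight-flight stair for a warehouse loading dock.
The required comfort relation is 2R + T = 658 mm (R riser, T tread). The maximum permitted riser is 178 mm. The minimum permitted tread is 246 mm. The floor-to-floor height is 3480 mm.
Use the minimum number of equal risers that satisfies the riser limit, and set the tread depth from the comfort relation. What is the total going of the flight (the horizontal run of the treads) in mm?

3480 / 178 = 19.55, so 20 risers are needed.
R = 3480 ÷ 20 = 174 mm.
Tread T = 658 − 2 × 174 = 310 mm (≥ 246 mm).
Going = (20 − 1) × 310 = 5890 mm.

5890 mm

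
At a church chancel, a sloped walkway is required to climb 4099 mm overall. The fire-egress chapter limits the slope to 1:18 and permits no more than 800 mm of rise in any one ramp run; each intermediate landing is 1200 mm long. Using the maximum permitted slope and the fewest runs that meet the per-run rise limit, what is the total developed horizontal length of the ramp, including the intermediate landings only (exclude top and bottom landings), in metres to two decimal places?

79.78 m

4099 / 800 = 5.12, so 6 ramp runs are needed. That means 5 intermediate landings.
Horizontal run for 4099 mm of rise at 1:18 is 4099 × 18 = 73782 mm.
5 intermediate landings contribute 5 × 1200 = 6000 mm.
Developed length = 73782 + 6000 = 79782 mm.
= 79.78 m.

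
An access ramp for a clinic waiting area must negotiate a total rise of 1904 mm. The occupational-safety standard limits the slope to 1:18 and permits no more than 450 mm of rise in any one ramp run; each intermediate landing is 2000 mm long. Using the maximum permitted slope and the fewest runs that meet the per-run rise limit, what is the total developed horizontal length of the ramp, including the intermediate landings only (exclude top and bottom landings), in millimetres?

1904 / 450 = 4.23, so 5 ramp runs are needed. That means 4 intermediate landings.
Horizontal run for 1904 mm of rise at 1:18 is 1904 × 18 = 34272 mm.
4 intermediate landings contribute 4 × 2000 = 8000 mm.
Developed length = 34272 + 8000 = 42272 mm.

42272 mm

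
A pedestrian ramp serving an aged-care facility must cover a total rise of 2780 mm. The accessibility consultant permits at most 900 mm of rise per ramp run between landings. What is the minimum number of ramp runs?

2780 / 900 = 3.09, so 4 ramp runs are needed.

4 runs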